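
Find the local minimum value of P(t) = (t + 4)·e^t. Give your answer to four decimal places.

-0.0067

P'(t) = 1·e^t + (t + 4)·1·e^t = (t + 5)·e^t. Since e^t > 0, the only critical point is t = -5.
P''(-5) has the same sign as 1 > 0, so this is a local minimum.
P(-5) = (-1)·e^(-5) ≈ -0.0067.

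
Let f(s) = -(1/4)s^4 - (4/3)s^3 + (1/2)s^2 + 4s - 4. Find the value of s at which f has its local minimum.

-1

Critical points: f'(s) = -s^3 - 4s^2 + s + 4 vanishes at s = -4, -1, 1.
Second-derivative test with f''(s) = -3s^2 - 8s + 1: f''(-4) = -15 < 0 ⇒ local maximum; f''(-1) = 6 > 0 ⇒ local minimum; f''(1) = -10 < 0 ⇒ local maximum.
So the local minimum value is f(-1) = -77/12.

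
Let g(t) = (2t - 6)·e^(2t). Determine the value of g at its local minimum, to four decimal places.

-148.4132

g'(t) = 2·e^(2t) + (2t - 6)·2·e^(2t) = (4t - 10)·e^(2t). Since e^(2t) > 0, the only critical point is t = 5/2.
g''(5/2) has the same sign as 4 > 0, so this is a local minimum.
g(5/2) = (-1)·e^(5) ≈ -148.4132.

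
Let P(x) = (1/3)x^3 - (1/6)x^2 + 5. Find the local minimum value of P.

Critical points: P'(x) = x^2 - (1/3)x vanishes at x = 0, 1/3.
Since P''(x) = 2x - 1/3, we get P''(0) = -1/3 < 0 ⇒ local maximum; P''(1/3) = 1/3 > 0 ⇒ local minimum.
Thus P has its local minimum at x = 1/3, with value 809/162.

809/162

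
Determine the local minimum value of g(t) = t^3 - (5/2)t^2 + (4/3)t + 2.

46/27

g'(t) = 3t^2 - 5t + 4/3. Setting g'(t) = 0 gives t ∈ {1/3, 4/3}.
Second-derivative test with g''(t) = 6t - 5: g''(1/3) = -3 < 0 ⇒ local maximum; g''(4/3) = 3 > 0 ⇒ local minimum.
The local minimum is g(4/3) = 46/27.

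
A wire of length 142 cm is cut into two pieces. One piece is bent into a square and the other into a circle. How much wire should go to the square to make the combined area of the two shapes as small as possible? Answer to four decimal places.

79.5341

Let x be the length used for the square. Square side x/4; circle radius (142−x)/(2π).
A(x) = (x/4)² + π·((142−x)/(2π))² = x²/16 + (142−x)²/(4π) for 0 ≤ x ≤ 142. A'(x) = x/8 − (142−x)/(2π) = 0 gives x = 4·142/(π+4) ≈ 79.5341.
A'' = 1/8 + 1/(2π) > 0, so this gives the minimum combined area; x ≈ 79.5341 cm to the square.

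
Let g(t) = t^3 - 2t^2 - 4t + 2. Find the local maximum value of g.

94/27

g'(t) = 3t^2 - 4t - 4. Setting g'(t) = 0 gives t ∈ {-2/3, 2}.
Since g''(t) = 6t - 4, we get g''(-2/3) = -8 < 0 ⇒ local maximum; g''(2) = 8 > 0 ⇒ local minimum.
So the local maximum value is g(-2/3) = 94/27.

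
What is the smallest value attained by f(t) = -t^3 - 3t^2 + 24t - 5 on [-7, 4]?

Differentiating, f'(t) = -3t^2 - 6t + 24; which vanishes at t = -4 and t = 2.
Evaluating at the critical points and endpoints: f(-7) = 23, f(-4) = -85, f(2) = 23, f(4) = -21.
Hence the absolute minimum is -85 at t = -4.

-85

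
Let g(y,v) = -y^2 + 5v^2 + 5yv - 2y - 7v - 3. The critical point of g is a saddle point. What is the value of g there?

∂g/∂y = -2y + 5v - 2 = 0 and ∂g/∂v = 5y + 10v - 7 = 0, so (y, v) = (1/3, 8/15).
The Hessian has g_{yy} = -2, g_{vv} = 10, g_{yv} = 5, giving D = -45 < 0, so the point is a saddle point.
g(1/3, 8/15) = -26/5.

-26/5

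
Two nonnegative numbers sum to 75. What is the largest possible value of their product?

5625/4

With x + y = 75, the product is P(x) = x(75 − x).
P'(x) = 75 − 2x = 0 gives x = 75/2; P'' = −2 < 0, so this is the maximum.
P = 75/2·75/2 = 5625/4.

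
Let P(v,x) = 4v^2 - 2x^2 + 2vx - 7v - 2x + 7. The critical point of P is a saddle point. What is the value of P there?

∂P/∂v = 8v + 2x - 7 = 0 and ∂P/∂x = 2v - 4x - 2 = 0, so (v, x) = (8/9, -1/18).
The Hessian has P_{vv} = 8, P_{xx} = -4, P_{vx} = 2, giving D = -36 < 0, so the point is a saddle point.
P(8/9, -1/18) = 71/18.

71/18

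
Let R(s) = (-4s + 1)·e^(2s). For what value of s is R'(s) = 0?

-1/4

R'(s) = (-4)·e^(2s) + (-4s + 1)·2·e^(2s) = (-8s - 2)·e^(2s). Since e^(2s) > 0, the only critical point is s = -1/4.
R''(-1/4) has the same sign as -8 < 0, so this is a local maximum.
R(-1/4) = (2)·e^(-1/2) ≈ 1.2131.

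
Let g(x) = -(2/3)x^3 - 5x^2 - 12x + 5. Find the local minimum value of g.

g'(x) = -2x^2 - 10x - 12 = 0 at x = -3, -2.
g''(x) = -4x - 10. g''(-3) = 2 > 0 ⇒ local minimum; g''(-2) = -2 < 0 ⇒ local maximum.
Thus g has its local minimum at x = -3, with value 14.

14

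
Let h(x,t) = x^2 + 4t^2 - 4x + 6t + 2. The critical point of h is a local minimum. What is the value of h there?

-17/4

∂h/∂x = 2x - 4 = 0 and ∂h/∂t = 8t + 6 = 0, so (x, t) = (2, -3/4).
The Hessian has h_{xx} = 2, h_{tt} = 8, h_{xt} = 0, giving D = 16 > 0 with h_{xx} > 0, so the point is a local minimum.
h(2, -3/4) = -17/4.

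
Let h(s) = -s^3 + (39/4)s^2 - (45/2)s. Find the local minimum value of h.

-243/16

h'(s) = -3s^2 + (39/2)s - 45/2. Setting h'(s) = 0 gives s ∈ {3/2, 5}.
Since h''(s) = -6s + 39/2, we get h''(3/2) = 21/2 > 0 ⇒ local minimum; h''(5) = -21/2 < 0 ⇒ local maximum.
Thus h has its local minimum at s = 3/2, with value -243/16.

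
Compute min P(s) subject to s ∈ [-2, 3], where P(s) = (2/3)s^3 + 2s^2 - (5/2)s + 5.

P'(s) = 2s^2 + 4s - 5/2, whose only zero in [-2, 3] is s = 1/2.
Evaluating at the critical points and endpoints: P(-2) = 38/3, P(1/2) = 13/3, P(3) = 67/2.
The minimum over the interval is 13/3, attained at s = 1/2.

13/3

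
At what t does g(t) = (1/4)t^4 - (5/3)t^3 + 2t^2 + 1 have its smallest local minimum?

g'(t) = t^3 - 5t^2 + 4t. Setting g'(t) = 0 gives t ∈ {0, 1, 4}.
g''(t) = 3t^2 - 10t + 4. g''(0) = 4 > 0 ⇒ local minimum; g''(1) = -3 < 0 ⇒ local maximum; g''(4) = 12 > 0 ⇒ local minimum.
So the smallest local minimum value is g(4) = -29/3.

4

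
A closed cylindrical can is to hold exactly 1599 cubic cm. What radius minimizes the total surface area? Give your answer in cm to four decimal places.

With radius r and height h, πr²h = 1599 so h = 1599/(πr²), and S(r) = 2πr² + 2πrh = 2πr² + 2·1599/r.
S'(r) = 4πr − 2·1599/r² = 0 ⇒ r³ = 1599/(2π), so r ≈ 6.3371 and h = 2r ≈ 12.6742.
S''(r) = 4π + 4·1599/r³ > 0, so this is the minimum; S ≈ 756.9726.

6.3371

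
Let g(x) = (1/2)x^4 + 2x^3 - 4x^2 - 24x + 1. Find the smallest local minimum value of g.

-39

g'(x) = 2x^3 + 6x^2 - 8x - 24. Setting g'(x) = 0 gives x ∈ {-3, -2, 2}.
Second-derivative test with g''(x) = 6x^2 + 12x - 8: g''(-3) = 10 > 0 ⇒ local minimum; g''(-2) = -8 < 0 ⇒ local maximum; g''(2) = 40 > 0 ⇒ local minimum.
Thus g has its smallest local minimum at x = 2, with value -39.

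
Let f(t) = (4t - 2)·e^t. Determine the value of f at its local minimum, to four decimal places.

-2.4261

f'(t) = 4·e^t + (4t - 2)·1·e^t = (4t + 2)·e^t. Since e^t > 0, the only critical point is t = -1/2.
f''(-1/2) has the same sign as 4 > 0, so this is a local minimum.
f(-1/2) = (-4)·e^(-1/2) ≈ -2.4261.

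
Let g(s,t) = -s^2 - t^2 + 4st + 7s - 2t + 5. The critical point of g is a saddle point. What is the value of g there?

∂g/∂s = -2s + 4t + 7 = 0 and ∂g/∂t = 4s - 2t - 2 = 0, so (s, t) = (-1/2, -2).
The Hessian has g_{ss} = -2, g_{tt} = -2, g_{st} = 4, giving D = -12 < 0, so the point is a saddle point.
g(-1/2, -2) = 21/4.

21/4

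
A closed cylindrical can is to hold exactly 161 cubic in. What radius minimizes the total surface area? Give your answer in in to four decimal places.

2.9481

With radius r and height h, πr²h = 161 so h = 161/(πr²), and S(r) = 2πr² + 2πrh = 2πr² + 2·161/r.
S'(r) = 4πr − 2·161/r² = 0 ⇒ r³ = 161/(2π), so r ≈ 2.9481 and h = 2r ≈ 5.8963.
S''(r) = 4π + 4·161/r³ > 0, so this is the minimum; S ≈ 163.8319.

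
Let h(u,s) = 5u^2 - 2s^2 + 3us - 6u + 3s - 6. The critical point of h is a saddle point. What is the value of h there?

-267/49

∂h/∂u = 10u + 3s - 6 = 0 and ∂h/∂s = 3u - 4s + 3 = 0, so (u, s) = (15/49, 48/49).
The Hessian has h_{uu} = 10, h_{ss} = -4, h_{us} = 3, giving D = -49 < 0, so the point is a saddle point.
h(15/49, 48/49) = -267/49.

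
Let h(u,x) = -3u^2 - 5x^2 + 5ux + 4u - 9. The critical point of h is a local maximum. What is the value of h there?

-47/7

∂h/∂u = -6u + 5x + 4 = 0 and ∂h/∂x = 5u - 10x = 0, so (u, x) = (8/7, 4/7).
The Hessian has h_{uu} = -6, h_{xx} = -10, h_{ux} = 5, giving D = 35 > 0 with h_{uu} < 0, so the point is a local maximum.
h(8/7, 4/7) = -47/7.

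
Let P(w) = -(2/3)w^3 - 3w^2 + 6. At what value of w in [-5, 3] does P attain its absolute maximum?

Differentiating, P'(w) = -2w^2 - 6w; which vanishes at w = -3 and w = 0.
Candidates: P(-5) = 43/3, P(-3) = -3, P(0) = 6, P(3) = -39.
So the maximum is P(-5) = 43/3.

-5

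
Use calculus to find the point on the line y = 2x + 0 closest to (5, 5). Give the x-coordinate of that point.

3

Minimize D(x)^2 = (x - 5)^2 + (2x - 5)^2.
d/dx[D^2] = 2(x - 5) + 2·2·(2x - 5) = 0 ⇒ x = 3.
Then y = 6 and the distance is √(5) ≈ 2.2361.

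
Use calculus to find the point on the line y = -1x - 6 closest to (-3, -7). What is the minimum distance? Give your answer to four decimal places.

Minimize D(x)^2 = (x + 3)^2 + (-x + 1)^2.
d/dx[D^2] = 2(x + 3) + 2·(-1)·(-x + 1) = 0 ⇒ x = -1.
Then y = -5 and the distance is √(8) ≈ 2.8284.

2.8284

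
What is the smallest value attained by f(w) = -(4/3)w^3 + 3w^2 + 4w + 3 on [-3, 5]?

-206/3

Differentiating, f'(w) = -4w^2 + 6w + 4; which vanishes at w = -1/2 and w = 2.
Evaluating at the critical points and endpoints: f(-3) = 54, f(-1/2) = 23/12, f(2) = 37/3, f(5) = -206/3.
The minimum over the interval is -206/3, attained at w = 5.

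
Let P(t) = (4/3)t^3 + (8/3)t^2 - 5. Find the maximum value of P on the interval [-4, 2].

49/3

P'(t) = 4t^2 + (16/3)t, which vanishes at t = -4/3 and t = 0.
Evaluating at the critical points and endpoints: P(-4) = -143/3, P(-4/3) = -277/81, P(0) = -5, P(2) = 49/3.
So the maximum is P(2) = 49/3.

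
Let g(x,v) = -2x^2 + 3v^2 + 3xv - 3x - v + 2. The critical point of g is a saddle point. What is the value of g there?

∂g/∂x = -4x + 3v - 3 = 0 and ∂g/∂v = 3x + 6v - 1 = 0, so (x, v) = (-5/11, 13/33).
The Hessian has g_{xx} = -4, g_{vv} = 6, g_{xv} = 3, giving D = -33 < 0, so the point is a saddle point.
g(-5/11, 13/33) = 82/33.

82/33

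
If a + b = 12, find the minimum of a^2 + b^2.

72

With a + b = 12, a^2 + b^2 = a^2 + (12 − a)^2.
The derivative 2a − 2(12 − a) = 4a − 24 vanishes at a = 6; second derivative 4 > 0, a minimum.
The minimum is 2·(6)^2 = 72.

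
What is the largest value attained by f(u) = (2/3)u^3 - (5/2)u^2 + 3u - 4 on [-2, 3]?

f'(u) = 2u^2 - 5u + 3, which vanishes at u = 1 and u = 3/2.
Evaluating at the critical points and endpoints: f(-2) = -76/3, f(1) = -17/6, f(3/2) = -23/8, f(3) = 1/2.
The maximum over the interval is 1/2, attained at u = 3.

1/2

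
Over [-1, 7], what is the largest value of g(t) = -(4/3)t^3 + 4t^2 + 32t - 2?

g'(t) = -4t^2 + 8t + 32, whose only zero in [-1, 7] is t = 4.
Candidates: g(-1) = -86/3, g(4) = 314/3, g(7) = -118/3.
Hence the absolute maximum is 314/3 at t = 4.

314/3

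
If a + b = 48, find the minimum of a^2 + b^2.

With a + b = 48, a^2 + b^2 = a^2 + (48 − a)^2.
The derivative 2a − 2(48 − a) = 4a − 96 vanishes at a = 24; second derivative 4 > 0, a minimum.
The minimum is 2·(24)^2 = 1152.

1152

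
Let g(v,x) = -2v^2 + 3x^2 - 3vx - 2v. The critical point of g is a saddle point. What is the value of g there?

4/11

∂g/∂v = -4v - 3x - 2 = 0 and ∂g/∂x = -3v + 6x = 0, so (v, x) = (-4/11, -2/11).
The Hessian has g_{vv} = -4, g_{xx} = 6, g_{vx} = -3, giving D = -33 < 0, so the point is a saddle point.
g(-4/11, -2/11) = 4/11.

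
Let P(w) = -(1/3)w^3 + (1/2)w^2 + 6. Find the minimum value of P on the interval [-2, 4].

The derivative is -w^2 + w, which vanishes at w = 0 and w = 1.
Compare values at every candidate in [-2, 4]: P(-2) = 32/3, P(0) = 6, P(1) = 37/6, P(4) = -22/3.
Hence the absolute minimum is -22/3 at w = 4.

-22/3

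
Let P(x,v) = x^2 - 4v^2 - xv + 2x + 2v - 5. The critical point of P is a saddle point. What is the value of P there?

-93/17

∂P/∂x = 2x - v + 2 = 0 and ∂P/∂v = -x - 8v + 2 = 0, so (x, v) = (-14/17, 6/17).
The Hessian has P_{xx} = 2, P_{vv} = -8, P_{xv} = -1, giving D = -17 < 0, so the point is a saddle point.
P(-14/17, 6/17) = -93/17.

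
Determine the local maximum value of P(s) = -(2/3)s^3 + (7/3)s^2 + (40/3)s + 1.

49

P'(s) = -2s^2 + (14/3)s + 40/3. Setting P'(s) = 0 gives s ∈ {-5/3, 4}.
P''(s) = -4s + 14/3. P''(-5/3) = 34/3 > 0 ⇒ local minimum; P''(4) = -34/3 < 0 ⇒ local maximum.
The local maximum is P(4) = 49.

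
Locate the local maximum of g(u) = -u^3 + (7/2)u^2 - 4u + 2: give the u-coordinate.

g'(u) = -3u^2 + 7u - 4. Setting g'(u) = 0 gives u ∈ {1, 4/3}.
Second-derivative test with g''(u) = -6u + 7: g''(1) = 1 > 0 ⇒ local minimum; g''(4/3) = -1 < 0 ⇒ local maximum.
The local maximum is g(4/3) = 14/27.

4/3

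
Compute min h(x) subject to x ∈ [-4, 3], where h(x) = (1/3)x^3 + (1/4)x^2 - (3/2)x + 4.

-22/3

Differentiating, h'(x) = x^2 + (1/2)x - 3/2; which vanishes at x = -3/2 and x = 1.
Compare values at every candidate in [-4, 3]: h(-4) = -22/3; h(-3/2) = 91/16; h(1) = 37/12; h(3) = 43/4.
The minimum over the interval is -22/3, attained at x = -4.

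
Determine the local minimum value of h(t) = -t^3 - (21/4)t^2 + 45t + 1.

Critical points: h'(t) = -3t^2 - (21/2)t + 45 vanishes at t = -6, 5/2.
Since h''(t) = -6t - 21/2, we get h''(-6) = 51/2 > 0 ⇒ local minimum; h''(5/2) = -51/2 < 0 ⇒ local maximum.
Thus h has its local minimum at t = -6, with value -242.

-242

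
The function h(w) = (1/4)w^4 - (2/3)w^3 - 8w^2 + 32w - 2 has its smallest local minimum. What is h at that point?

h'(w) = w^3 - 2w^2 - 16w + 32 = 0 at w = -4, 2, 4.
Since h''(w) = 3w^2 - 4w - 16, we get h''(-4) = 48 > 0 ⇒ local minimum; h''(2) = -12 < 0 ⇒ local maximum; h''(4) = 16 > 0 ⇒ local minimum.
So the smallest local minimum value is h(-4) = -454/3.

-454/3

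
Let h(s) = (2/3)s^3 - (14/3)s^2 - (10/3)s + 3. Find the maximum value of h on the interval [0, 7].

3

h'(s) = 2s^2 - (28/3)s - 10/3, whose only zero in [0, 7] is s = 5.
Evaluating at the critical points and endpoints: h(0) = 3,  h(5) = -47,  h(7) = -61/3.
The maximum over the interval is 3, attained at s = 0.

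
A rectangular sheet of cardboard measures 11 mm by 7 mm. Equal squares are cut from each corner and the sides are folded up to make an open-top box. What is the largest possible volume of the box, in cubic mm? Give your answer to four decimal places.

With cut size x, the volume is V(x) = x(11 − 2x)(7 − 2x) for 0 < x < 3.5.
V'(x) = 12x^2 − 72x + 77. Setting V'(x) = 0 gives x ≈ 1.3927 (the root in (0, 3.5)).
V''(x) = 24x − 72 is negative there, so this is the maximum; V ≈ 48.2170.

48.2170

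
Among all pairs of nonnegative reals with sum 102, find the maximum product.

With x + y = 102, the product is P(x) = x(102 − x).
P'(x) = 102 − 2x = 0 gives x = 51; P'' = −2 < 0, so this is the maximum.
P = 51·51 = 2601.

2601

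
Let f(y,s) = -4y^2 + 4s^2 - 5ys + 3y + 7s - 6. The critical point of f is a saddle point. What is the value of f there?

-589/89

∂f/∂y = -8y - 5s + 3 = 0 and ∂f/∂s = -5y + 8s + 7 = 0, so (y, s) = (59/89, -41/89).
The Hessian has f_{yy} = -8, f_{ss} = 8, f_{ys} = -5, giving D = -89 < 0, so the point is a saddle point.
f(59/89, -41/89) = -589/89.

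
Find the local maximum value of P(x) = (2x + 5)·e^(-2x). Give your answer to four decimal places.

P'(x) = 2·e^(-2x) + (2x + 5)·(-2)·e^(-2x) = (-4x - 8)·e^(-2x). Since e^(-2x) > 0, the only critical point is x = -2.
P''(-2) has the same sign as -4 < 0, so this is a local maximum.
P(-2) = (1)·e^(4) ≈ 54.5982.

54.5982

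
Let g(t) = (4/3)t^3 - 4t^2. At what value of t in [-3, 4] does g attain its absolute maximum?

g'(t) = 4t^2 - 8t, which vanishes at t = 0 and t = 2.
Evaluating at the critical points and endpoints: g(-3) = -72; g(0) = 0; g(2) = -16/3; g(4) = 64/3.
Hence the absolute maximum is 64/3 at t = 4.

4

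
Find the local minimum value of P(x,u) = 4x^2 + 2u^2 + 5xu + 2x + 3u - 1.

∂P/∂x = 8x + 5u + 2 = 0 and ∂P/∂u = 5x + 4u + 3 = 0, so (x, u) = (1, -2).
The Hessian has P_{xx} = 8, P_{uu} = 4, P_{xu} = 5, giving D = 7 > 0 with P_{xx} > 0, so the point is a local minimum.
P(1, -2) = -3.

-3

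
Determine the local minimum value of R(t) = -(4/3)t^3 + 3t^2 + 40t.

R'(t) = -4t^2 + 6t + 40. Setting R'(t) = 0 gives t ∈ {-5/2, 4}.
Since R''(t) = -8t + 6, we get R''(-5/2) = 26 > 0 ⇒ local minimum; R''(4) = -26 < 0 ⇒ local maximum.
So the local minimum value is R(-5/2) = -725/12.

-725/12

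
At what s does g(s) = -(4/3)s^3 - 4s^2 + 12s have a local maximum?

g'(s) = -4s^2 - 8s + 12 = 0 at s = -3, 1.
Second-derivative test with g''(s) = -8s - 8: g''(-3) = 16 > 0 ⇒ local minimum; g''(1) = -16 < 0 ⇒ local maximum.
So the local maximum value is g(1) = 20/3.

1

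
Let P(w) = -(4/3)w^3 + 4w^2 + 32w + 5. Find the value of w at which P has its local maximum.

4

P'(w) = -4w^2 + 8w + 32. Setting P'(w) = 0 gives w ∈ {-2, 4}.
P''(w) = -8w + 8. P''(-2) = 24 > 0 ⇒ local minimum; P''(4) = -24 < 0 ⇒ local maximum.
Thus P has its local maximum at w = 4, with value 335/3.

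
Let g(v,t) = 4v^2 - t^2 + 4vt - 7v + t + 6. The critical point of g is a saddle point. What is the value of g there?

175/32

∂g/∂v = 8v + 4t - 7 = 0 and ∂g/∂t = 4v - 2t + 1 = 0, so (v, t) = (5/16, 9/8).
The Hessian has g_{vv} = 8, g_{tt} = -2, g_{vt} = 4, giving D = -32 < 0, so the point is a saddle point.
g(5/16, 9/8) = 175/32.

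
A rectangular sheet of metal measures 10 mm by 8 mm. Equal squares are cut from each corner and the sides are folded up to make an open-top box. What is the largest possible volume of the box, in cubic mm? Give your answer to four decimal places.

52.5138

With cut size x, the volume is V(x) = x(10 − 2x)(8 − 2x) for 0 < x < 4.
V'(x) = 12x^2 − 72x + 80. Setting V'(x) = 0 gives x ≈ 1.4725 (the root in (0, 4)).
V''(x) = 24x − 72 is negative there, so this is the maximum; V ≈ 52.5138.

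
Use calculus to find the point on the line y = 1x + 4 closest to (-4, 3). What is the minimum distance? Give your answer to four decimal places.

2.1213

Minimize D(x)^2 = (x + 4)^2 + (x + 1)^2.
d/dx[D^2] = 2(x + 4) + 2·1·(x + 1) = 0 ⇒ x = -5/2.
Then y = 3/2 and the distance is √(9/2) ≈ 2.1213.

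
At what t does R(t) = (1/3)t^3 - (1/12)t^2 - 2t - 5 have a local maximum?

Critical points: R'(t) = t^2 - (1/6)t - 2 vanishes at t = -4/3, 3/2.
Since R''(t) = 2t - 1/6, we get R''(-4/3) = -17/6 < 0 ⇒ local maximum; R''(3/2) = 17/6 > 0 ⇒ local minimum.
So the local maximum value is R(-4/3) = -265/81.

-4/3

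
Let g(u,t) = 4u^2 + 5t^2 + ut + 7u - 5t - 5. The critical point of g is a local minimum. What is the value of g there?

-775/79

∂g/∂u = 8u + t + 7 = 0 and ∂g/∂t = u + 10t - 5 = 0, so (u, t) = (-75/79, 47/79).
The Hessian has g_{uu} = 8, g_{tt} = 10, g_{ut} = 1, giving D = 79 > 0 with g_{uu} > 0, so the point is a local minimum.
g(-75/79, 47/79) = -775/79.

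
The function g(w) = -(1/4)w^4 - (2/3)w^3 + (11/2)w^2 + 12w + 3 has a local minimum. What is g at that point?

g'(w) = -w^3 - 2w^2 + 11w + 12 = 0 at w = -4, -1, 3.
g''(w) = -3w^2 - 4w + 11. g''(-4) = -21 < 0 ⇒ local maximum; g''(-1) = 12 > 0 ⇒ local minimum; g''(3) = -28 < 0 ⇒ local maximum.
So the local minimum value is g(-1) = -37/12.

-37/12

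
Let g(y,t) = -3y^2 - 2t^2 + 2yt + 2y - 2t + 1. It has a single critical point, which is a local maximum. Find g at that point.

∂g/∂y = -6y + 2t + 2 = 0 and ∂g/∂t = 2y - 4t - 2 = 0, so (y, t) = (1/5, -2/5).
The Hessian has g_{yy} = -6, g_{tt} = -4, g_{yt} = 2, giving D = 20 > 0 with g_{yy} < 0, so the point is a local maximum.
g(1/5, -2/5) = 8/5.

8/5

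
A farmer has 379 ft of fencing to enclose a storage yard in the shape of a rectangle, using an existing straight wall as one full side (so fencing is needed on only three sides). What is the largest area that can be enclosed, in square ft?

143641/8

Let the sides perpendicular to the wall have length x and the parallel side y, so 2x + y = 379 and the area is A = xy = x(379 − 2x).
A'(x) = 379 − 4x = 0 gives x = 379/4, and A''(x) = −4 < 0 confirms a maximum.
Then y = 379 − 2·379/4 = 379/2 and A = 143641/8.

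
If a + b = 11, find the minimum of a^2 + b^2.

With a + b = 11, a^2 + b^2 = a^2 + (11 − a)^2.
The derivative 2a − 2(11 − a) = 4a − 22 vanishes at a = 11/2; second derivative 4 > 0, a minimum.
The minimum is 2·(11/2)^2 = 121/2.

121/2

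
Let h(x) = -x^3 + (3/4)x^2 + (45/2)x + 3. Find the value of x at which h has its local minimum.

h'(x) = -3x^2 + (3/2)x + 45/2. Setting h'(x) = 0 gives x ∈ {-5/2, 3}.
Second-derivative test with h''(x) = -6x + 3/2: h''(-5/2) = 33/2 > 0 ⇒ local minimum; h''(3) = -33/2 < 0 ⇒ local maximum.
So the local minimum value is h(-5/2) = -527/16.

-5/2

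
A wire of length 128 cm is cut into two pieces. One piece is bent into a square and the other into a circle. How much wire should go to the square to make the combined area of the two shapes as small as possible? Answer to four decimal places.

71.6927

Let x be the length used for the square. Square side x/4; circle radius (128−x)/(2π).
A(x) = (x/4)² + π·((128−x)/(2π))² = x²/16 + (128−x)²/(4π) for 0 ≤ x ≤ 128. A'(x) = x/8 − (128−x)/(2π) = 0 gives x = 4·128/(π+4) ≈ 71.6927.
A'' = 1/8 + 1/(2π) > 0, so this gives the minimum combined area; x ≈ 71.6927 cm to the square.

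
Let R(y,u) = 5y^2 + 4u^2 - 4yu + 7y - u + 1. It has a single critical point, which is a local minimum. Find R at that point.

∂R/∂y = 10y - 4u + 7 = 0 and ∂R/∂u = -4y + 8u - 1 = 0, so (y, u) = (-13/16, -9/32).
The Hessian has R_{yy} = 10, R_{uu} = 8, R_{yu} = -4, giving D = 64 > 0 with R_{yy} > 0, so the point is a local minimum.
R(-13/16, -9/32) = -109/64.

-109/64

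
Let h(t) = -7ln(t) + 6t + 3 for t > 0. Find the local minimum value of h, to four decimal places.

8.9209

h'(t) = -7/t + 6 = 0 gives t = 7/6.
h''(t) = 7/t², which is positive for t > 0, so this is a local minimum.
h(7/6) = -7·ln(7/6) + 7 + 3 ≈ 8.9209.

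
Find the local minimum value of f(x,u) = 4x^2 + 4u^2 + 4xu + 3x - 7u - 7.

-163/12

∂f/∂x = 8x + 4u + 3 = 0 and ∂f/∂u = 4x + 8u - 7 = 0, so (x, u) = (-13/12, 17/12).
The Hessian has f_{xx} = 8, f_{uu} = 8, f_{xu} = 4, giving D = 48 > 0 with f_{xx} > 0, so the point is a local minimum.
f(-13/12, 17/12) = -163/12.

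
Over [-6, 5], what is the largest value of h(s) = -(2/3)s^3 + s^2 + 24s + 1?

211/3

Differentiating, h'(s) = -2s^2 + 2s + 24; which vanishes at s = -3 and s = 4.
Compare values at every candidate in [-6, 5]: h(-6) = 37; h(-3) = -44; h(4) = 211/3; h(5) = 188/3.
So the maximum is h(4) = 211/3.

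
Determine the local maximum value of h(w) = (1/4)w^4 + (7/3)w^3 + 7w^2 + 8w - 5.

-23/3

Critical points: h'(w) = w^3 + 7w^2 + 14w + 8 vanishes at w = -4, -2, -1.
h''(w) = 3w^2 + 14w + 14. h''(-4) = 6 > 0 ⇒ local minimum; h''(-2) = -2 < 0 ⇒ local maximum; h''(-1) = 3 > 0 ⇒ local minimum.
So the local maximum value is h(-2) = -23/3.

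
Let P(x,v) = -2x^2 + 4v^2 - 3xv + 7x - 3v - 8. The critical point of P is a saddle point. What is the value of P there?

∂P/∂x = -4x - 3v + 7 = 0 and ∂P/∂v = -3x + 8v - 3 = 0, so (x, v) = (47/41, 33/41).
The Hessian has P_{xx} = -4, P_{vv} = 8, P_{xv} = -3, giving D = -41 < 0, so the point is a saddle point.
P(47/41, 33/41) = -213/41.

-213/41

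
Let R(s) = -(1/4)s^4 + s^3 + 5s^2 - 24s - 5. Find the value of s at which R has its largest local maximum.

Critical points: R'(s) = -s^3 + 3s^2 + 10s - 24 vanishes at s = -3, 2, 4.
Since R''(s) = -3s^2 + 6s + 10, we get R''(-3) = -35 < 0 ⇒ local maximum; R''(2) = 10 > 0 ⇒ local minimum; R''(4) = -14 < 0 ⇒ local maximum.
Thus R has its largest local maximum at s = -3, with value 259/4.

-3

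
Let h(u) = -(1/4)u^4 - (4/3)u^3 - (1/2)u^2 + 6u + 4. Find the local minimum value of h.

Critical points: h'(u) = -u^3 - 4u^2 - u + 6 vanishes at u = -3, -2, 1.
Since h''(u) = -3u^2 - 8u - 1, we get h''(-3) = -4 < 0 ⇒ local maximum; h''(-2) = 3 > 0 ⇒ local minimum; h''(1) = -12 < 0 ⇒ local maximum.
The local minimum is h(-2) = -10/3.

-10/3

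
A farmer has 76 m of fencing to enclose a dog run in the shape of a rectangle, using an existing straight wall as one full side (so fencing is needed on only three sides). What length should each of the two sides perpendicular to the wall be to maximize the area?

19

Let the sides perpendicular to the wall have length x and the parallel side y, so 2x + y = 76 and the area is A = xy = x(76 − 2x).
A'(x) = 76 − 4x = 0 gives x = 19, and A''(x) = −4 < 0 confirms a maximum.
Then y = 76 − 2·19 = 38 and A = 722.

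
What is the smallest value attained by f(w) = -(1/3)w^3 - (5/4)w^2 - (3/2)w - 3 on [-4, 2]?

-41/3

The derivative is -w^2 - (5/2)w - 3/2, which vanishes at w = -3/2 and w = -1.
Candidates: f(-4) = 13/3; f(-3/2) = -39/16; f(-1) = -29/12; f(2) = -41/3.
Hence the absolute minimum is -41/3 at w = 2.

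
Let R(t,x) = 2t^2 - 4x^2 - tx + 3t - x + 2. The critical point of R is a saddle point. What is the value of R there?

∂R/∂t = 4t - x + 3 = 0 and ∂R/∂x = -t - 8x - 1 = 0, so (t, x) = (-25/33, -1/33).
The Hessian has R_{tt} = 4, R_{xx} = -8, R_{tx} = -1, giving D = -33 < 0, so the point is a saddle point.
R(-25/33, -1/33) = 29/33.

29/33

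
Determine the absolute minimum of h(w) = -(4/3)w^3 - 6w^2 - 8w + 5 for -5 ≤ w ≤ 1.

h'(w) = -4w^2 - 12w - 8, which vanishes at w = -2 and w = -1.
Evaluating at the critical points and endpoints: h(-5) = 185/3, h(-2) = 23/3, h(-1) = 25/3, h(1) = -31/3.
The minimum over the interval is -31/3, attained at w = 1.

-31/3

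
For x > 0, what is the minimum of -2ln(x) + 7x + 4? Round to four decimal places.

8.5055

h'(x) = -2/x + 7 = 0 gives x = 2/7.
h''(x) = 2/x², which is positive for x > 0, so this is a local minimum.
h(2/7) = -2·ln(2/7) + 2 + 4 ≈ 8.5055.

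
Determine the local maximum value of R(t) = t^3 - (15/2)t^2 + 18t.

14

R'(t) = 3t^2 - 15t + 18 = 0 at t = 2, 3.
Second-derivative test with R''(t) = 6t - 15: R''(2) = -3 < 0 ⇒ local maximum; R''(3) = 3 > 0 ⇒ local minimum.
Thus R has its local maximum at t = 2, with value 14.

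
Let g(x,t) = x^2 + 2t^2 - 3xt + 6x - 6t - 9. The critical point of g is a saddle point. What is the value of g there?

-9

∂g/∂x = 2x - 3t + 6 = 0 and ∂g/∂t = -3x + 4t - 6 = 0, so (x, t) = (6, 6).
The Hessian has g_{xx} = 2, g_{tt} = 4, g_{xt} = -3, giving D = -1 < 0, so the point is a saddle point.
g(6, 6) = -9.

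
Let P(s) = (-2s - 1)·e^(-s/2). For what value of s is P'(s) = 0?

3/2

P'(s) = (-2)·e^(-s/2) + (-2s - 1)·(-1/2)·e^(-s/2) = (s - 3/2)·e^(-s/2). Since e^(-s/2) > 0, the only critical point is s = 3/2.
P''(3/2) has the same sign as 1 > 0, so this is a local minimum.
P(3/2) = (-4)·e^(-3/4) ≈ -1.8895.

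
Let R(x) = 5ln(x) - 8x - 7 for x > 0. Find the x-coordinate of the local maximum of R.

R'(x) = 5/x − 8 = 0 gives x = 5/8.
R''(x) = -5/x², which is negative for x > 0, so this is a local maximum.
R(5/8) = 5·ln(5/8) - 5 - 7 ≈ -14.3500.

5/8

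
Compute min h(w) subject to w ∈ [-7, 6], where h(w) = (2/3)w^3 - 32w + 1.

-253/3

The derivative is 2w^2 - 32, which vanishes at w = -4 and w = 4.
Candidates: h(-7) = -11/3,  h(-4) = 259/3,  h(4) = -253/3,  h(6) = -47.
So the minimum is h(4) = -253/3.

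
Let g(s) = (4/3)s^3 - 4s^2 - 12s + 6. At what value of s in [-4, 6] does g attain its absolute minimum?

Differentiating, g'(s) = 4s^2 - 8s - 12; which vanishes at s = -1 and s = 3.
Candidates: g(-4) = -286/3,  g(-1) = 38/3,  g(3) = -30,  g(6) = 78.
So the minimum is g(-4) = -286/3.

-4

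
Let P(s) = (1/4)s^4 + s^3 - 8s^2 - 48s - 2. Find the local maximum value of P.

253/4

Critical points: P'(s) = s^3 + 3s^2 - 16s - 48 vanishes at s = -4, -3, 4.
Second-derivative test with P''(s) = 3s^2 + 6s - 16: P''(-4) = 8 > 0 ⇒ local minimum; P''(-3) = -7 < 0 ⇒ local maximum; P''(4) = 56 > 0 ⇒ local minimum.
Thus P has its local maximum at s = -3, with value 253/4.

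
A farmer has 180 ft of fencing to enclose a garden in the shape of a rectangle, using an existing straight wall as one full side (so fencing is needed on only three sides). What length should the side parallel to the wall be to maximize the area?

Let the sides perpendicular to the wall have length x and the parallel side y, so 2x + y = 180 and the area is A = xy = x(180 − 2x).
A'(x) = 180 − 4x = 0 gives x = 45, and A''(x) = −4 < 0 confirms a maximum.
Then y = 180 − 2·45 = 90 and A = 4050.

90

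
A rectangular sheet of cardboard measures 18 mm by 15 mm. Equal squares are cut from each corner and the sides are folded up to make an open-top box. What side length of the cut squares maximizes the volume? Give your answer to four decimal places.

With cut size x, the volume is V(x) = x(18 − 2x)(15 − 2x) for 0 < x < 7.5.
V'(x) = 12x^2 − 132x + 270. Setting V'(x) = 0 gives x ≈ 2.7161 (the root in (0, 7.5)).
V''(x) = 24x − 132 is negative there, so this is the maximum; V ≈ 326.6007.

2.7161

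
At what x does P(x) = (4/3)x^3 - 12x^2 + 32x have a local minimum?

Critical points: P'(x) = 4x^2 - 24x + 32 vanishes at x = 2, 4.
P''(x) = 8x - 24. P''(2) = -8 < 0 ⇒ local maximum; P''(4) = 8 > 0 ⇒ local minimum.
The local minimum is P(4) = 64/3.

4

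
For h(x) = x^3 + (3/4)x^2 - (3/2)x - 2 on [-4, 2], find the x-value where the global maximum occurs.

The derivative is 3x^2 + (3/2)x - 3/2, which vanishes at x = -1 and x = 1/2.
Candidates: h(-4) = -48,  h(-1) = -3/4,  h(1/2) = -39/16,  h(2) = 6.
Hence the absolute maximum is 6 at x = 2.

2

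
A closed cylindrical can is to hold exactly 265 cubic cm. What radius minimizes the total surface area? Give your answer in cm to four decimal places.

With radius r and height h, πr²h = 265 so h = 265/(πr²), and S(r) = 2πr² + 2πrh = 2πr² + 2·265/r.
S'(r) = 4πr − 2·265/r² = 0 ⇒ r³ = 265/(2π), so r ≈ 3.4809 and h = 2r ≈ 6.9618.
S''(r) = 4π + 4·265/r³ > 0, so this is the minimum; S ≈ 228.3907.

3.4809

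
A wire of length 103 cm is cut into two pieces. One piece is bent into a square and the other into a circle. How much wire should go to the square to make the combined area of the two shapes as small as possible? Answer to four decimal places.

57.6902

Let x be the length used for the square. Square side x/4; circle radius (103−x)/(2π).
A(x) = (x/4)² + π·((103−x)/(2π))² = x²/16 + (103−x)²/(4π) for 0 ≤ x ≤ 103. A'(x) = x/8 − (103−x)/(2π) = 0 gives x = 4·103/(π+4) ≈ 57.6902.
A'' = 1/8 + 1/(2π) > 0, so this gives the minimum combined area; x ≈ 57.6902 cm to the square.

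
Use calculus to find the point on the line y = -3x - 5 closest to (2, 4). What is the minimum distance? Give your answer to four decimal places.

Minimize D(x)^2 = (x - 2)^2 + (-3x - 9)^2.
d/dx[D^2] = 2(x - 2) + 2·(-3)·(-3x - 9) = 0 ⇒ x = -5/2.
Then y = 5/2 and the distance is √(45/2) ≈ 4.7434.

4.7434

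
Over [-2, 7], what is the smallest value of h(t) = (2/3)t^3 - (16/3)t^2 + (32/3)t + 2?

-46

The derivative is 2t^2 - (32/3)t + 32/3, which vanishes at t = 4/3 and t = 4.
Candidates: h(-2) = -46, h(4/3) = 674/81, h(4) = 2, h(7) = 44.
The minimum over the interval is -46, attained at t = -2.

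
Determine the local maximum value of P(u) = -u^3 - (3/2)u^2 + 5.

Critical points: P'(u) = -3u^2 - 3u vanishes at u = -1, 0.
Second-derivative test with P''(u) = -6u - 3: P''(-1) = 3 > 0 ⇒ local minimum; P''(0) = -3 < 0 ⇒ local maximum.
Thus P has its local maximum at u = 0, with value 5.

5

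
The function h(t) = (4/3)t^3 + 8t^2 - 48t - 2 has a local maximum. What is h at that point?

286

h'(t) = 4t^2 + 16t - 48. Setting h'(t) = 0 gives t ∈ {-6, 2}.
Second-derivative test with h''(t) = 8t + 16: h''(-6) = -32 < 0 ⇒ local maximum; h''(2) = 32 > 0 ⇒ local minimum.
The local maximum is h(-6) = 286.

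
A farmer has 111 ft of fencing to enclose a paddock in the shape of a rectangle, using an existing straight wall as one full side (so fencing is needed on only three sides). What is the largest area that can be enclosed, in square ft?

Let the sides perpendicular to the wall have length x and the parallel side y, so 2x + y = 111 and the area is A = xy = x(111 − 2x).
A'(x) = 111 − 4x = 0 gives x = 111/4, and A''(x) = −4 < 0 confirms a maximum.
Then y = 111 − 2·111/4 = 111/2 and A = 12321/8.

12321/8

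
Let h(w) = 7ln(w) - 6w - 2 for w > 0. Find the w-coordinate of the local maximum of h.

7/6

h'(w) = 7/w − 6 = 0 gives w = 7/6.
h''(w) = -7/w², which is negative for w > 0, so this is a local maximum.
h(7/6) = 7·ln(7/6) - 7 - 2 ≈ -7.9209.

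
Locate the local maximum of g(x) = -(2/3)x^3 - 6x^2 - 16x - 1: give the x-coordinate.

g'(x) = -2x^2 - 12x - 16. Setting g'(x) = 0 gives x ∈ {-4, -2}.
Second-derivative test with g''(x) = -4x - 12: g''(-4) = 4 > 0 ⇒ local minimum; g''(-2) = -4 < 0 ⇒ local maximum.
So the local maximum value is g(-2) = 37/3.

-2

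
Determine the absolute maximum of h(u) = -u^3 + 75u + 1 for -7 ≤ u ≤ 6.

h'(u) = -3u^2 + 75, which vanishes at u = -5 and u = 5.
Candidates: h(-7) = -181; h(-5) = -249; h(5) = 251; h(6) = 235.
So the maximum is h(5) = 251.

251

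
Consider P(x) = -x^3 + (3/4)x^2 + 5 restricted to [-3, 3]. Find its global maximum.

155/4

The derivative is -3x^2 + (3/2)x, which vanishes at x = 0 and x = 1/2.
Candidates: P(-3) = 155/4, P(0) = 5, P(1/2) = 81/16, P(3) = -61/4.
So the maximum is P(-3) = 155/4.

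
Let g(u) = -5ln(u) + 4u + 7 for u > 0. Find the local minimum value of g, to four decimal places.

g'(u) = -5/u + 4 = 0 gives u = 5/4.
g''(u) = 5/u², which is positive for u > 0, so this is a local minimum.
g(5/4) = -5·ln(5/4) + 5 + 7 ≈ 10.8843.

10.8843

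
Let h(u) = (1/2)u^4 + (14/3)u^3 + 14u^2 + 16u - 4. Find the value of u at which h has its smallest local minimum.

h'(u) = 2u^3 + 14u^2 + 28u + 16. Setting h'(u) = 0 gives u ∈ {-4, -2, -1}.
h''(u) = 6u^2 + 28u + 28. h''(-4) = 12 > 0 ⇒ local minimum; h''(-2) = -4 < 0 ⇒ local maximum; h''(-1) = 6 > 0 ⇒ local minimum.
Thus h has its smallest local minimum at u = -4, with value -44/3.

-4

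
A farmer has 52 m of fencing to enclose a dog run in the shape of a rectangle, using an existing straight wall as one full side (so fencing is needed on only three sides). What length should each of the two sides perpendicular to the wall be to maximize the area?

Let the sides perpendicular to the wall have length x and the parallel side y, so 2x + y = 52 and the area is A = xy = x(52 − 2x).
A'(x) = 52 − 4x = 0 gives x = 13, and A''(x) = −4 < 0 confirms a maximum.
Then y = 52 − 2·13 = 26 and A = 338.

13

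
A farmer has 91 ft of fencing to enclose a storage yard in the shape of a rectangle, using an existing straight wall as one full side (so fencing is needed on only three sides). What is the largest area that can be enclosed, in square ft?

Let the sides perpendicular to the wall have length x and the parallel side y, so 2x + y = 91 and the area is A = xy = x(91 − 2x).
A'(x) = 91 − 4x = 0 gives x = 91/4, and A''(x) = −4 < 0 confirms a maximum.
Then y = 91 − 2·91/4 = 91/2 and A = 8281/8.

8281/8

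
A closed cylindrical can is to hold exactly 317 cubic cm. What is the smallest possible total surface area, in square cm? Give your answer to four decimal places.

With radius r and height h, πr²h = 317 so h = 317/(πr²), and S(r) = 2πr² + 2πrh = 2πr² + 2·317/r.
S'(r) = 4πr − 2·317/r² = 0 ⇒ r³ = 317/(2π), so r ≈ 3.6951 and h = 2r ≈ 7.3902.
S''(r) = 4π + 4·317/r³ > 0, so this is the minimum; S ≈ 257.3677.

257.3677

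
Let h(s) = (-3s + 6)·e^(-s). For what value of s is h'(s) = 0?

3

Differentiating with the product rule gives h'(s) = (3s - 9)·e^(-s). Since e^(-s) > 0, the only critical point is s = 3.
h''(3) has the same sign as 3 > 0, so this is a local minimum.
h(3) = (-3)·e^(-3) ≈ -0.1494.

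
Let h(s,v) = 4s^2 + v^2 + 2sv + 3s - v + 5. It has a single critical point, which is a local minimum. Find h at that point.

41/12

∂h/∂s = 8s + 2v + 3 = 0 and ∂h/∂v = 2s + 2v - 1 = 0, so (s, v) = (-2/3, 7/6).
The Hessian has h_{ss} = 8, h_{vv} = 2, h_{sv} = 2, giving D = 12 > 0 with h_{ss} > 0, so the point is a local minimum.
h(-2/3, 7/6) = 41/12.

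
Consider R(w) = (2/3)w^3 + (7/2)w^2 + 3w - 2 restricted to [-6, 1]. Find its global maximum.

31/6

R'(w) = 2w^2 + 7w + 3, which vanishes at w = -3 and w = -1/2.
Compare values at every candidate in [-6, 1]: R(-6) = -38,  R(-3) = 5/2,  R(-1/2) = -65/24,  R(1) = 31/6.
The maximum over the interval is 31/6, attained at w = 1.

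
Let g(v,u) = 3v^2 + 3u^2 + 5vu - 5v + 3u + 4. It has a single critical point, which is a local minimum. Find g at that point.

∂g/∂v = 6v + 5u - 5 = 0 and ∂g/∂u = 5v + 6u + 3 = 0, so (v, u) = (45/11, -43/11).
The Hessian has g_{vv} = 6, g_{uu} = 6, g_{vu} = 5, giving D = 11 > 0 with g_{vv} > 0, so the point is a local minimum.
g(45/11, -43/11) = -133/11.

-133/11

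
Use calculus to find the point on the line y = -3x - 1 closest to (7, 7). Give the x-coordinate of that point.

-17/10

Minimize D(x)^2 = (x - 7)^2 + (-3x - 8)^2.
d/dx[D^2] = 2(x - 7) + 2·(-3)·(-3x - 8) = 0 ⇒ x = -17/10.
Then y = 41/10 and the distance is √(841/10) ≈ 9.1706.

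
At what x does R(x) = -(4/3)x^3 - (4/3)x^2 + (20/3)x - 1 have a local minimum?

-5/3

R'(x) = -4x^2 - (8/3)x + 20/3. Setting R'(x) = 0 gives x ∈ {-5/3, 1}.
Second-derivative test with R''(x) = -8x - 8/3: R''(-5/3) = 32/3 > 0 ⇒ local minimum; R''(1) = -32/3 < 0 ⇒ local maximum.
Thus R has its local minimum at x = -5/3, with value -781/81.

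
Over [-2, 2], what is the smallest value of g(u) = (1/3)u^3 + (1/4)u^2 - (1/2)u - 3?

-11/3

g'(u) = u^2 + (1/2)u - 1/2, which vanishes at u = -1 and u = 1/2.
Candidates: g(-2) = -11/3; g(-1) = -31/12; g(1/2) = -151/48; g(2) = -1/3.
Hence the absolute minimum is -11/3 at u = -2.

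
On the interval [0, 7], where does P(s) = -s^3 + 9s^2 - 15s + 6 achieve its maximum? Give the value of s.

5

P'(s) = -3s^2 + 18s - 15, which vanishes at s = 1 and s = 5.
Evaluating at the critical points and endpoints: P(0) = 6, P(1) = -1, P(5) = 31, P(7) = -1.
So the maximum is P(5) = 31.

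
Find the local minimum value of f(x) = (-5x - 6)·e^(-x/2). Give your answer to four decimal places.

By the product rule, f'(x) = ((5/2)x - 2)·e^(-x/2). Since e^(-x/2) > 0, the only critical point is x = 4/5.
f''(4/5) has the same sign as 5/2 > 0, so this is a local minimum.
f(4/5) = (-10)·e^(-2/5) ≈ -6.7032.

-6.7032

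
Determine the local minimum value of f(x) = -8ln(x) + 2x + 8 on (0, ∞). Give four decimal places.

4.9096

f'(x) = -8/x + 2 = 0 gives x = 4.
f''(x) = 8/x², which is positive for x > 0, so this is a local minimum.
f(4) = -8·ln(4) + 8 + 8 ≈ 4.9096.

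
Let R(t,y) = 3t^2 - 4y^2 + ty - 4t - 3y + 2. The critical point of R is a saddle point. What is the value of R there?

∂R/∂t = 6t + y - 4 = 0 and ∂R/∂y = t - 8y - 3 = 0, so (t, y) = (5/7, -2/7).
The Hessian has R_{tt} = 6, R_{yy} = -8, R_{ty} = 1, giving D = -49 < 0, so the point is a saddle point.
R(5/7, -2/7) = 1.

1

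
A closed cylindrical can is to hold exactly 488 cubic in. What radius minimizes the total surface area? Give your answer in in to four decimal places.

4.2666

With radius r and height h, πr²h = 488 so h = 488/(πr²), and S(r) = 2πr² + 2πrh = 2πr² + 2·488/r.
S'(r) = 4πr − 2·488/r² = 0 ⇒ r³ = 488/(2π), so r ≈ 4.2666 and h = 2r ≈ 8.5332.
S''(r) = 4π + 4·488/r³ > 0, so this is the minimum; S ≈ 343.1319.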